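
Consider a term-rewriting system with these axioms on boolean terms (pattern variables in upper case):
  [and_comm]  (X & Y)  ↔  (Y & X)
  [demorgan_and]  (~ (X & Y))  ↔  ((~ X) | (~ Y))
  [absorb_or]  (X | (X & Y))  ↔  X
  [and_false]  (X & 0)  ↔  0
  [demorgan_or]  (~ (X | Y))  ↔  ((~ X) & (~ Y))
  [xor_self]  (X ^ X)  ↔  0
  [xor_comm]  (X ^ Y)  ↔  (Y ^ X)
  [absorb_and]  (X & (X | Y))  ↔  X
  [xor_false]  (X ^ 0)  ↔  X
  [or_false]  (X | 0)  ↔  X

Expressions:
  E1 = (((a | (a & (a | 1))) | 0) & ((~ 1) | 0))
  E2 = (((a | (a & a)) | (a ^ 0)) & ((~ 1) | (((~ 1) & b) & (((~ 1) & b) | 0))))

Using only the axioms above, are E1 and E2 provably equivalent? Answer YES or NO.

YES

1. [or_false →] ((a | (a & (a | 1))) | 0)  →  (a | (a & (a | 1)));  E1 = ((a | (a & (a | 1))) & ((~ 1) | 0))
2. [absorb_and →] (a & (a | 1))  →  a;  E1 = ((a | a) & ((~ 1) | 0))
3. [or_false →] ((~ 1) | 0)  →  (~ 1);  E1 = ((a | a) & (~ 1))
4. [absorb_or ←] a  →  (a | (a & a));  E1 = (((a | (a & a)) | a) & (~ 1))
5. [xor_false ←] a  →  (a ^ 0);  E1 = (((a | (a & a)) | (a ^ 0)) & (~ 1))
6. [absorb_or ←] (~ 1)  →  ((~ 1) | ((~ 1) & b));  E1 = (((a | (a & a)) | (a ^ 0)) & ((~ 1) | ((~ 1) & b)))
7. [absorb_and ←] ((~ 1) & b)  →  (((~ 1) & b) & (((~ 1) & b) | 0));  this is E2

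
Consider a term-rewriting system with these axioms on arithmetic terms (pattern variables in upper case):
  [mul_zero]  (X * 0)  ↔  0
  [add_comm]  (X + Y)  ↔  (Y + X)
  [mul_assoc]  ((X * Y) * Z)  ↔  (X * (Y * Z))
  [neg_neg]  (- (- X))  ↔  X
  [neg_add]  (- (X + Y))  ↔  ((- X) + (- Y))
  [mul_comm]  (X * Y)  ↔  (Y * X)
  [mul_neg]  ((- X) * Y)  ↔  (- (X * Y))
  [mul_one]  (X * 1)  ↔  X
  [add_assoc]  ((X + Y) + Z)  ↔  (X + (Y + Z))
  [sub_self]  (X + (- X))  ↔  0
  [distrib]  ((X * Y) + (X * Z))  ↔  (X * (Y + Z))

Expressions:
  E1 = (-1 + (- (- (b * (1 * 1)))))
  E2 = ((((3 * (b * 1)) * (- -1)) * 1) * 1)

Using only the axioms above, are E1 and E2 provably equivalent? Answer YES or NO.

NO

All listed rules preserve value, hence provable equivalence implies equal values everywhere; look for a separating assignment.
b=0 gives E1 ↦ -1, E2 ↦ 0; values differ ⇒ not provably equivalent.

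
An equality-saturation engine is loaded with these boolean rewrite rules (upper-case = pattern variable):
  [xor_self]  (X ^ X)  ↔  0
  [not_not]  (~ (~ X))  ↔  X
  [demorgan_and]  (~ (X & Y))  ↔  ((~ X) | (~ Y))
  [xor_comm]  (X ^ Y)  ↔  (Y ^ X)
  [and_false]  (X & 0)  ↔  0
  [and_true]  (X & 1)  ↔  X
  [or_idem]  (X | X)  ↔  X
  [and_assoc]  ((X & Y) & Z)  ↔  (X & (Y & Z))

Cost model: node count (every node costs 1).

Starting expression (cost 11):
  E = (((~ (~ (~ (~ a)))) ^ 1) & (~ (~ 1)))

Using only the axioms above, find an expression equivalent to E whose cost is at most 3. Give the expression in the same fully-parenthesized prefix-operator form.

(a ^ 1)   [cost 3]

(1) (~ (~ (~ (~ a))))  =[not_not →]=  (~ (~ a))    ⊢ (((~ (~ a)) ^ 1) & (~ (~ 1)))
(2) (~ (~ 1))  =[not_not →]=  1    ⊢ (((~ (~ a)) ^ 1) & 1)
(3) (((~ (~ a)) ^ 1) & 1)  =[and_true →]=  ((~ (~ a)) ^ 1)
(4) (~ (~ a))  =[not_not →]=  a    ⊢ cost 3, within 3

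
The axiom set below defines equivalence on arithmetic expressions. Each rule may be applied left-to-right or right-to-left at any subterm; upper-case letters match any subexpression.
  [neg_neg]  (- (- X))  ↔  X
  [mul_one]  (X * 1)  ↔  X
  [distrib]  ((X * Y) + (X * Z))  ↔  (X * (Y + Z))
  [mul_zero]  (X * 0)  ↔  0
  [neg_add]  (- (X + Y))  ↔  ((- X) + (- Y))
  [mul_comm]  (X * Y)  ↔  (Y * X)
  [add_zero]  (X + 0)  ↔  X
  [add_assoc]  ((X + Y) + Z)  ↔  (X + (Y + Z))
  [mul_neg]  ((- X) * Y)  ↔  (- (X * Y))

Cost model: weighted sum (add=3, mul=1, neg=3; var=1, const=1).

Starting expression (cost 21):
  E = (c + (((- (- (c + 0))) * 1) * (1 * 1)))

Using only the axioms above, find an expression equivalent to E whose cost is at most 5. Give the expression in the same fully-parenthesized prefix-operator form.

(c + c)   [cost 5]

1. [neg_neg →] (- (- (c + 0)))  →  (c + 0);  E = (c + (((c + 0) * 1) * (1 * 1)))
2. [add_zero →] (c + 0)  →  c;  E = (c + ((c * 1) * (1 * 1)))
3. [mul_one →] (1 * 1)  →  1;  E = (c + ((c * 1) * 1))
4. [mul_one →] (c * 1)  →  c;  E = (c + (c * 1))
5. [mul_one →] (c * 1)  →  c;  cost 5 ≤ 5, done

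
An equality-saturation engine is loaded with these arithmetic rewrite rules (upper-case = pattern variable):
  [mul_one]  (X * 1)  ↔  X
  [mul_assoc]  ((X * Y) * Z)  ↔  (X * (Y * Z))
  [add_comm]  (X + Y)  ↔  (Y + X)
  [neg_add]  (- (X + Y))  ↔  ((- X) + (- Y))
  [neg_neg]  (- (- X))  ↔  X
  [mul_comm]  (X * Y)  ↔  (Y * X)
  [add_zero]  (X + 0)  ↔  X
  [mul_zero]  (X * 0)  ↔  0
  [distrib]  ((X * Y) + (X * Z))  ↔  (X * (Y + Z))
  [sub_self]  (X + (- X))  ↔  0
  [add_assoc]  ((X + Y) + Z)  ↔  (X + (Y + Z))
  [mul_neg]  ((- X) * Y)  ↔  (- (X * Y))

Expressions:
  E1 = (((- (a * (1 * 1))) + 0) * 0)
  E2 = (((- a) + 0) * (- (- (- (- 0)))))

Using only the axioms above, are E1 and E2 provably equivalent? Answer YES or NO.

YES

1. [mul_one →] (1 * 1)  →  1;  E1 = (((- (a * 1)) + 0) * 0)
2. [add_zero →] ((- (a * 1)) + 0)  →  (- (a * 1));  E1 = ((- (a * 1)) * 0)
3. [mul_comm →] ((- (a * 1)) * 0)  →  (0 * (- (a * 1)))
4. [mul_one →] (a * 1)  →  a;  E1 = (0 * (- a))
5. [mul_comm →] (0 * (- a))  →  ((- a) * 0)
6. [add_zero ←] (- a)  →  ((- a) + 0);  E1 = (((- a) + 0) * 0)
7. [neg_neg ←] 0  →  (- (- 0));  E1 = (((- a) + 0) * (- (- 0)))
8. [neg_neg ←] 0  →  (- (- 0));  this is E2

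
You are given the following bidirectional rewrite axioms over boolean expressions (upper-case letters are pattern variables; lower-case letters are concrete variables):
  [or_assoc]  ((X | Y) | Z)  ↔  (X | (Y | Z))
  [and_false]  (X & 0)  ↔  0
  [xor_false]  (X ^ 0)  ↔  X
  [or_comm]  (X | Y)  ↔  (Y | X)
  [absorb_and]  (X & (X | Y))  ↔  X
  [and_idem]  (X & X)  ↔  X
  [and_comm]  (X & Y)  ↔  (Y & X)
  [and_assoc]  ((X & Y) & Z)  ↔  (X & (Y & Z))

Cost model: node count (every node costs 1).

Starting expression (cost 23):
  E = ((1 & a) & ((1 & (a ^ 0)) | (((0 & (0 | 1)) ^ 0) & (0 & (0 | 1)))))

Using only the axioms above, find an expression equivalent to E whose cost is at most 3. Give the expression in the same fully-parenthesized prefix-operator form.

(1 & a)   [cost 3]

(1) ((0 & (0 | 1)) ^ 0)  =[xor_false →]=  (0 & (0 | 1))    ⊢ ((1 & a) & ((1 & (a ^ 0)) | ((0 & (0 | 1)) & (0 & (0 | 1)))))
(2) ((0 & (0 | 1)) & (0 & (0 | 1)))  =[and_idem →]=  (0 & (0 | 1))    ⊢ ((1 & a) & ((1 & (a ^ 0)) | (0 & (0 | 1))))
(3) (0 & (0 | 1))  =[absorb_and →]=  0    ⊢ ((1 & a) & ((1 & (a ^ 0)) | 0))
(4) (a ^ 0)  =[xor_false →]=  a    ⊢ ((1 & a) & ((1 & a) | 0))
(5) ((1 & a) & ((1 & a) | 0))  =[absorb_and →]=  (1 & a)    ⊢ cost 3, within 3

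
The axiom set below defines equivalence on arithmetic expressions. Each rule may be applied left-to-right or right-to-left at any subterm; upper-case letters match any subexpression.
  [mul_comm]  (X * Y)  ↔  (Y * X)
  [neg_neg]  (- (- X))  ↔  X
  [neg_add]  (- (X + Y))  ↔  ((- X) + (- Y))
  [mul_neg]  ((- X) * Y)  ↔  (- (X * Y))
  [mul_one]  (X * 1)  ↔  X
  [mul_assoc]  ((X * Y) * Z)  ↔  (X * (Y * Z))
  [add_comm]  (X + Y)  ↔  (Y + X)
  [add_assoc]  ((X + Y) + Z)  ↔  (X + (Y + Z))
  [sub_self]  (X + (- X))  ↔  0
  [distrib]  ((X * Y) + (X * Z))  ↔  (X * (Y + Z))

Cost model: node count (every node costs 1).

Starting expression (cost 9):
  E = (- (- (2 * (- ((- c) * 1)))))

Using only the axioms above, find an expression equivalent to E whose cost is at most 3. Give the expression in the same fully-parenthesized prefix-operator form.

(1) ((- c) * 1)  =[mul_one →]=  (- c)    ⊢ (- (- (2 * (- (- c)))))
(2) (- (- (2 * (- (- c)))))  =[neg_neg →]=  (2 * (- (- c)))
(3) (- (- c))  =[neg_neg →]=  c    ⊢ cost 3, within 3

(2 * c)   [cost 3]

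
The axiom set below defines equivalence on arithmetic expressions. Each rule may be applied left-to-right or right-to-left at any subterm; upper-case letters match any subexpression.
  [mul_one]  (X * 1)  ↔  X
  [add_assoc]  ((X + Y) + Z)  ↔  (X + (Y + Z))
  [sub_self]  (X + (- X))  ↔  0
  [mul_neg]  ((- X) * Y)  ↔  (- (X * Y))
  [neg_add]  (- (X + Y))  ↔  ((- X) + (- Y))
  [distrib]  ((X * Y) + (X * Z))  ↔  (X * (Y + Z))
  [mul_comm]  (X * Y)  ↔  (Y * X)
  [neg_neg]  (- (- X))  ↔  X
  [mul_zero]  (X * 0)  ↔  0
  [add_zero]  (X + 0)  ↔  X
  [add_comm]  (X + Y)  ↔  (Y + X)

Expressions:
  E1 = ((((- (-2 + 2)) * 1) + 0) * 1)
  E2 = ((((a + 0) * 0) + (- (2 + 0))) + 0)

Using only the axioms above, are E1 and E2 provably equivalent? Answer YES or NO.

Every axiom is a valid identity, so a rewrite proof would force E1 and E2 to agree under every assignment.
At a=0: E1 = 0 but E2 = -2; they differ, so no derivation exists.

NO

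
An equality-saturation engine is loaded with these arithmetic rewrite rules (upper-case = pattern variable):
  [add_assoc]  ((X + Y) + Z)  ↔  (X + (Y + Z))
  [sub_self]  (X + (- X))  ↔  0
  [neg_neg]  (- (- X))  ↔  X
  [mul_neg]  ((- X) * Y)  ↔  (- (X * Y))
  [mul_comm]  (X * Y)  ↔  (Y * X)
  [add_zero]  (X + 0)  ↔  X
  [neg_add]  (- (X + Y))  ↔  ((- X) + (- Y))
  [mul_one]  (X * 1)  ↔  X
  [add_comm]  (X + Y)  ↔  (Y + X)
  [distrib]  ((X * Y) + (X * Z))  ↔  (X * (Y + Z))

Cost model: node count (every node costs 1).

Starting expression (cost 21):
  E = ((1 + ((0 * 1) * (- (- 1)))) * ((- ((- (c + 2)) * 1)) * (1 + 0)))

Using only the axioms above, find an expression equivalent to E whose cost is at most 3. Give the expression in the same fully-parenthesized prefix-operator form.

(c + 2)   [cost 3]

step 1: mul_one (→) rewrites ((- (c + 2)) * 1) into (- (c + 2)), now ((1 + ((0 * 1) * (- (- 1)))) * ((- (- (c + 2))) * (1 + 0)))
step 2: mul_one (→) rewrites (0 * 1) into 0, now ((1 + (0 * (- (- 1)))) * ((- (- (c + 2))) * (1 + 0)))
step 3: add_zero (→) rewrites (1 + 0) into 1, now ((1 + (0 * (- (- 1)))) * ((- (- (c + 2))) * 1))
step 4: neg_neg (→) rewrites (- (- 1)) into 1, now ((1 + (0 * 1)) * ((- (- (c + 2))) * 1))
step 5: mul_one (→) rewrites (0 * 1) into 0, now ((1 + 0) * ((- (- (c + 2))) * 1))
step 6: mul_comm (→) rewrites ((1 + 0) * ((- (- (c + 2))) * 1)) into (((- (- (c + 2))) * 1) * (1 + 0))
step 7: add_zero (→) rewrites (1 + 0) into 1, now (((- (- (c + 2))) * 1) * 1)
step 8: mul_one (→) rewrites (((- (- (c + 2))) * 1) * 1) into ((- (- (c + 2))) * 1)
step 9: mul_one (→) rewrites ((- (- (c + 2))) * 1) into (- (- (c + 2)))
step 10: neg_neg (→) rewrites (- (- (c + 2))) into (c + 2), reaching cost 3 (bound 3)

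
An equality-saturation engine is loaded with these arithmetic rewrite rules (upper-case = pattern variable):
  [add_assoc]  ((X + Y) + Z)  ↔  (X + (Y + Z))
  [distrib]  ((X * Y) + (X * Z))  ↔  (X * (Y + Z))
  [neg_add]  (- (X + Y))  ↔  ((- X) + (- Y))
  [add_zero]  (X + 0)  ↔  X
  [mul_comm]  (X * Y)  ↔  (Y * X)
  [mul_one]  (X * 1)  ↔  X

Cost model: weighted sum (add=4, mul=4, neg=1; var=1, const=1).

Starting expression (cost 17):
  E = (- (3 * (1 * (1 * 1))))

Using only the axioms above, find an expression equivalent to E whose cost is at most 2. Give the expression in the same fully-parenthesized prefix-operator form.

(1) (1 * 1)  =[mul_one →]=  1    ⊢ (- (3 * (1 * 1)))
(2) (1 * 1)  =[mul_one →]=  1    ⊢ (- (3 * 1))
(3) (3 * 1)  =[mul_one →]=  3    ⊢ cost 2, within 2

(- 3)   [cost 2]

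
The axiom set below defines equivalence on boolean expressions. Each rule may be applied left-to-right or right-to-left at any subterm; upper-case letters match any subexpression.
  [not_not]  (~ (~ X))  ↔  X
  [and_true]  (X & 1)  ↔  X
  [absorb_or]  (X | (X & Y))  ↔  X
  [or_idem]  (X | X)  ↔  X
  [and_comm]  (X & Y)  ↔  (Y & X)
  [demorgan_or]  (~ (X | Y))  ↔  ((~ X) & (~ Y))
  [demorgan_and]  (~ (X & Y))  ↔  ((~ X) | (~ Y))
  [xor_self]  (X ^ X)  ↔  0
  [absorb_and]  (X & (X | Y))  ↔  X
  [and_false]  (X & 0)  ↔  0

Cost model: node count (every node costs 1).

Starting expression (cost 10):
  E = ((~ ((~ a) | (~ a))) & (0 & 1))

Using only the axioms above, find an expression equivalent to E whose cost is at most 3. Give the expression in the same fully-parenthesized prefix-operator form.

(1) ((~ a) | (~ a))  =[or_idem →]=  (~ a)    ⊢ ((~ (~ a)) & (0 & 1))
(2) (0 & 1)  =[and_true →]=  0    ⊢ ((~ (~ a)) & 0)
(3) (~ (~ a))  =[not_not →]=  a    ⊢ cost 3, within 3

(a & 0)   [cost 3]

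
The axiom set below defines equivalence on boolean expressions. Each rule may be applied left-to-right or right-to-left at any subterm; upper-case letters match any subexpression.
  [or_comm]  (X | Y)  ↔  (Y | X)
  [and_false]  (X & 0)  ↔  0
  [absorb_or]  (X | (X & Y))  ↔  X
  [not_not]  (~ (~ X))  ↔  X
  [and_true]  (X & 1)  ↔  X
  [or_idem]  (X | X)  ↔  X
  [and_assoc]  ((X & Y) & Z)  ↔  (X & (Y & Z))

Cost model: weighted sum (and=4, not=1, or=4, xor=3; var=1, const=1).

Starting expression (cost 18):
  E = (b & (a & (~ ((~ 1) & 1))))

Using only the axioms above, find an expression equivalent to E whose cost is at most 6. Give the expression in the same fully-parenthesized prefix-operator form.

(b & a)   [cost 6]

step 1: and_true (→) rewrites ((~ 1) & 1) into (~ 1), now (b & (a & (~ (~ 1))))
step 2: not_not (→) rewrites (~ (~ 1)) into 1, now (b & (a & 1))
step 3: and_true (→) rewrites (a & 1) into a, reaching cost 6 (bound 6)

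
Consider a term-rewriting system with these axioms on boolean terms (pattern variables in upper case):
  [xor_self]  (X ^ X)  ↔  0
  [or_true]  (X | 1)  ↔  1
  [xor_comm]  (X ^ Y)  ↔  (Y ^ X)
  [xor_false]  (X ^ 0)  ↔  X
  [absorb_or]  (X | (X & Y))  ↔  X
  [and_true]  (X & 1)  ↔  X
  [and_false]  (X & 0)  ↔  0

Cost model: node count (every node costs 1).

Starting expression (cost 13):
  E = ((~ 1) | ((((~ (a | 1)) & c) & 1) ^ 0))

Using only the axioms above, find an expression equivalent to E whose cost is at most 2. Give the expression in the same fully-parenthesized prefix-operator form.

(~ 1)   [cost 2]

step 1: xor_false (→) rewrites ((((~ (a | 1)) & c) & 1) ^ 0) into (((~ (a | 1)) & c) & 1), now ((~ 1) | (((~ (a | 1)) & c) & 1))
step 2: and_true (→) rewrites (((~ (a | 1)) & c) & 1) into ((~ (a | 1)) & c), now ((~ 1) | ((~ (a | 1)) & c))
step 3: or_true (→) rewrites (a | 1) into 1, now ((~ 1) | ((~ 1) & c))
step 4: absorb_or (→) rewrites ((~ 1) | ((~ 1) & c)) into (~ 1), reaching cost 2 (bound 2)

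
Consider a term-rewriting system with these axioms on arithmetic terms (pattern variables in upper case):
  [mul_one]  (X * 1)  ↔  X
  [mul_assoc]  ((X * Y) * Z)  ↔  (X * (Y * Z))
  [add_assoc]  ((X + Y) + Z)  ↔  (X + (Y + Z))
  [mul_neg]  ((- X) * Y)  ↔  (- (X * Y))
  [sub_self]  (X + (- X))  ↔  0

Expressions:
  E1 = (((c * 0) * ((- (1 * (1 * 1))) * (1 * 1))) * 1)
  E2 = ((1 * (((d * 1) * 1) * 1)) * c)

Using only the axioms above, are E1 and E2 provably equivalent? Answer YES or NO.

Every axiom is a valid identity, so a rewrite proof would force E1 and E2 to agree under every assignment.
At c=1, d=1: E1 = 0 but E2 = 1; they differ, so no derivation exists.

NO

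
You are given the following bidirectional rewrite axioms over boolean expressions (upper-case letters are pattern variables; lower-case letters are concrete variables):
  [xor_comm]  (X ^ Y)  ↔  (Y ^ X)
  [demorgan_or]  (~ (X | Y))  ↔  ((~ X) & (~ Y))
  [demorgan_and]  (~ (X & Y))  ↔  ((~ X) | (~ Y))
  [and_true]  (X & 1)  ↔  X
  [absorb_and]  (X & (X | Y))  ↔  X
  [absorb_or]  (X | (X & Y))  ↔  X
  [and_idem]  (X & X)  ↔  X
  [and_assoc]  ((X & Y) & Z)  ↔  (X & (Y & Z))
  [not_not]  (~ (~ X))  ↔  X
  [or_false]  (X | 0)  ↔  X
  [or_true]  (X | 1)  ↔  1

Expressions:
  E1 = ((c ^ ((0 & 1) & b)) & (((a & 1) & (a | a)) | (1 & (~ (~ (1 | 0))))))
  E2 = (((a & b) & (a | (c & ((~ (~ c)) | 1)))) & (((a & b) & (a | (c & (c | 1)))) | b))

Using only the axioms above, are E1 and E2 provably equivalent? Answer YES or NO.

NO

All listed rules preserve value, hence provable equivalence implies equal values everywhere; look for a separating assignment.
a=0, b=0, c=1 gives E1 ↦ 1, E2 ↦ 0; values differ ⇒ not provably equivalent.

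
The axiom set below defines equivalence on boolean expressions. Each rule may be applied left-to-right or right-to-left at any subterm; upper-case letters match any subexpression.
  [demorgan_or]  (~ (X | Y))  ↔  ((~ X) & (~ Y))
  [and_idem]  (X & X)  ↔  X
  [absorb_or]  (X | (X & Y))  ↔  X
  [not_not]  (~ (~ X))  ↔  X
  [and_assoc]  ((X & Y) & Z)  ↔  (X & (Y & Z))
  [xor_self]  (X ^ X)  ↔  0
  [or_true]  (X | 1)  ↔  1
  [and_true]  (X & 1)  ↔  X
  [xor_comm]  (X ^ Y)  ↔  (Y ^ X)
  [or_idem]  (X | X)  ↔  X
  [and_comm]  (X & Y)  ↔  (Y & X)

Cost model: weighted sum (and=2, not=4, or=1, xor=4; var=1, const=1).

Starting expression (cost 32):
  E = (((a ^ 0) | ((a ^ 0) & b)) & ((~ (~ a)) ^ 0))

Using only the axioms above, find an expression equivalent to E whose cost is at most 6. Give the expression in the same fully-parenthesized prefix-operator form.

(1) ((a ^ 0) | ((a ^ 0) & b))  =[absorb_or →]=  (a ^ 0)    ⊢ ((a ^ 0) & ((~ (~ a)) ^ 0))
(2) (~ (~ a))  =[not_not →]=  a    ⊢ ((a ^ 0) & (a ^ 0))
(3) ((a ^ 0) & (a ^ 0))  =[and_idem →]=  (a ^ 0)    ⊢ cost 6, within 6

(a ^ 0)   [cost 6]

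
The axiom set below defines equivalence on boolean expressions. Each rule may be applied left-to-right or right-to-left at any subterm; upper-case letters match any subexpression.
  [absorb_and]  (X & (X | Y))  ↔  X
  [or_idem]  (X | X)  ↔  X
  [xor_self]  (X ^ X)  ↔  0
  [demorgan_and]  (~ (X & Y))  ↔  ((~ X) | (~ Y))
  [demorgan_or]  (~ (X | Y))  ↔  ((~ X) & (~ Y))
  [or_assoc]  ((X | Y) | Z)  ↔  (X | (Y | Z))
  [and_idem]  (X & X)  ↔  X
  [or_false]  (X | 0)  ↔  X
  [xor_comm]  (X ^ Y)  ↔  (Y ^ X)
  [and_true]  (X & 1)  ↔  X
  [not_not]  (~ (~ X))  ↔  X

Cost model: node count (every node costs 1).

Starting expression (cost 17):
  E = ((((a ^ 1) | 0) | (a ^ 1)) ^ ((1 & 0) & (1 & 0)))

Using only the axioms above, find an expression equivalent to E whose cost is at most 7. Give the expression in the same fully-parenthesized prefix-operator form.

step 1: and_idem (→) rewrites ((1 & 0) & (1 & 0)) into (1 & 0), now ((((a ^ 1) | 0) | (a ^ 1)) ^ (1 & 0))
step 2: or_false (→) rewrites ((a ^ 1) | 0) into (a ^ 1), now (((a ^ 1) | (a ^ 1)) ^ (1 & 0))
step 3: or_idem (→) rewrites ((a ^ 1) | (a ^ 1)) into (a ^ 1), reaching cost 7 (bound 7)

((a ^ 1) ^ (1 & 0))   [cost 7]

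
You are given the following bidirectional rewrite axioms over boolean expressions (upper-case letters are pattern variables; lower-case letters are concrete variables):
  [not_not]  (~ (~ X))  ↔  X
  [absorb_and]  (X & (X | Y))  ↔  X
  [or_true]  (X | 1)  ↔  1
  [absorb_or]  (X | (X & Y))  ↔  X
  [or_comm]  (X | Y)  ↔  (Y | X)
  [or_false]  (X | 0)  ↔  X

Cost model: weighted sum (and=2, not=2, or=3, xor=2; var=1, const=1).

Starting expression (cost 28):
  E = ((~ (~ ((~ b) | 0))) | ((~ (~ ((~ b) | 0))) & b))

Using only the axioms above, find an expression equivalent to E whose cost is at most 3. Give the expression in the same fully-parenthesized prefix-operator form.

step 1: absorb_or (→) rewrites ((~ (~ ((~ b) | 0))) | ((~ (~ ((~ b) | 0))) & b)) into (~ (~ ((~ b) | 0)))
step 2: not_not (→) rewrites (~ (~ ((~ b) | 0))) into ((~ b) | 0)
step 3: or_false (→) rewrites ((~ b) | 0) into (~ b), reaching cost 3 (bound 3)

(~ b)   [cost 3]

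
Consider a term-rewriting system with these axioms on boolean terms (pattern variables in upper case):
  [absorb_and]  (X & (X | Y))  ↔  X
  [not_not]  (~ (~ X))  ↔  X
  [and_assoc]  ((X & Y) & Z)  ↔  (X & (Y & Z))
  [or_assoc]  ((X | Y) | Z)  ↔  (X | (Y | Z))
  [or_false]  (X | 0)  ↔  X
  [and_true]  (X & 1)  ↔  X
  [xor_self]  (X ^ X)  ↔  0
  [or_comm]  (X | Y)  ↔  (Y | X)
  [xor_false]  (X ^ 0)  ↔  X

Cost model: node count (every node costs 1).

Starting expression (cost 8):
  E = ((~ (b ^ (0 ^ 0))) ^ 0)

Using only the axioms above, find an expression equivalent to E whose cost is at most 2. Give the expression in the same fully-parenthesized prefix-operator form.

(~ b)   [cost 2]

(1) (0 ^ 0)  =[xor_false →]=  0    ⊢ ((~ (b ^ 0)) ^ 0)
(2) (b ^ 0)  =[xor_false →]=  b    ⊢ ((~ b) ^ 0)
(3) ((~ b) ^ 0)  =[xor_false →]=  (~ b)    ⊢ cost 2, within 2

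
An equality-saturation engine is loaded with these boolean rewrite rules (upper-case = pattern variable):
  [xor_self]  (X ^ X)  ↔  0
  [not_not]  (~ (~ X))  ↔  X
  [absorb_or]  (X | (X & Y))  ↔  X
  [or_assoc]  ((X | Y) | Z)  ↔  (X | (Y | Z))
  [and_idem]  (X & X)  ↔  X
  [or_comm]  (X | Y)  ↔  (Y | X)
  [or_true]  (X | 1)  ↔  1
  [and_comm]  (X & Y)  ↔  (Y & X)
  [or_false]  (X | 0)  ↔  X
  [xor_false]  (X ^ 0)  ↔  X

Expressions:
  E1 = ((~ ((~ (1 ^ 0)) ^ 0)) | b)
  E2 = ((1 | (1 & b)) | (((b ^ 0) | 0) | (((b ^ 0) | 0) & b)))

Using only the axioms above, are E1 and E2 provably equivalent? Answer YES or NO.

YES

step 1: xor_false (→) rewrites (1 ^ 0) into 1, now ((~ ((~ 1) ^ 0)) | b)
step 2: xor_false (→) rewrites ((~ 1) ^ 0) into (~ 1), now ((~ (~ 1)) | b)
step 3: not_not (→) rewrites (~ (~ 1)) into 1, now (1 | b)
step 4: xor_false (←) rewrites b into (b ^ 0), now (1 | (b ^ 0))
step 5: absorb_or (←) rewrites 1 into (1 | (1 & b)), now ((1 | (1 & b)) | (b ^ 0))
step 6: or_false (←) rewrites (b ^ 0) into ((b ^ 0) | 0), now ((1 | (1 & b)) | ((b ^ 0) | 0))
step 7: absorb_or (←) rewrites ((b ^ 0) | 0) into (((b ^ 0) | 0) | (((b ^ 0) | 0) & b)), which is E2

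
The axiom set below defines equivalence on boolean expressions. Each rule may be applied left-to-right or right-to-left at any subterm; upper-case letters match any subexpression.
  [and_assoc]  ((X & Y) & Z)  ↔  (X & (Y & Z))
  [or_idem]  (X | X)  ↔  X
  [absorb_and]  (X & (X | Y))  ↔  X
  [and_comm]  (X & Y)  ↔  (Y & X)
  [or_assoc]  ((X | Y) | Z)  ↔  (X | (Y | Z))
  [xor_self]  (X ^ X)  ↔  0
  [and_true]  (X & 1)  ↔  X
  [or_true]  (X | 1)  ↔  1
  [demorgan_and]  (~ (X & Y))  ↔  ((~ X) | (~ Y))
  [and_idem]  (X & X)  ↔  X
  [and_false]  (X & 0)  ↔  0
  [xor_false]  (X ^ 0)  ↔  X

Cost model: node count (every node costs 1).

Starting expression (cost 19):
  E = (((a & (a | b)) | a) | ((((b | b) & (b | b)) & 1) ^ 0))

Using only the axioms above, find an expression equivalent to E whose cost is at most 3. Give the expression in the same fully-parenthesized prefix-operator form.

(a | b)   [cost 3]

1. [and_idem →] ((b | b) & (b | b))  →  (b | b);  E = (((a & (a | b)) | a) | (((b | b) & 1) ^ 0))
2. [absorb_and →] (a & (a | b))  →  a;  E = ((a | a) | (((b | b) & 1) ^ 0))
3. [xor_false →] (((b | b) & 1) ^ 0)  →  ((b | b) & 1);  E = ((a | a) | ((b | b) & 1))
4. [or_idem →] (b | b)  →  b;  E = ((a | a) | (b & 1))
5. [and_true →] (b & 1)  →  b;  E = ((a | a) | b)
6. [or_idem →] (a | a)  →  a;  cost 3 ≤ 3, done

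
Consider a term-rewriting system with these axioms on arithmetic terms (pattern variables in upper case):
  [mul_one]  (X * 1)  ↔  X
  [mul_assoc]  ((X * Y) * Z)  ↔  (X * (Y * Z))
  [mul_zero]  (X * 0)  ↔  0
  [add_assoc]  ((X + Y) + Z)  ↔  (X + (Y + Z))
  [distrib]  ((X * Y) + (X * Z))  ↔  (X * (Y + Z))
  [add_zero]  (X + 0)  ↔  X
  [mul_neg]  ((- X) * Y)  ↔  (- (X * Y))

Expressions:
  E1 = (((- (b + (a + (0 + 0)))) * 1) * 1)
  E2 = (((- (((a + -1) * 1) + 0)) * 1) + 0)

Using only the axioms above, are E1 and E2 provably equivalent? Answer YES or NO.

NO

Every axiom is a valid identity, so a rewrite proof would force E1 and E2 to agree under every assignment.
At a=0, b=0: E1 = 0 but E2 = 1; they differ, so no derivation exists.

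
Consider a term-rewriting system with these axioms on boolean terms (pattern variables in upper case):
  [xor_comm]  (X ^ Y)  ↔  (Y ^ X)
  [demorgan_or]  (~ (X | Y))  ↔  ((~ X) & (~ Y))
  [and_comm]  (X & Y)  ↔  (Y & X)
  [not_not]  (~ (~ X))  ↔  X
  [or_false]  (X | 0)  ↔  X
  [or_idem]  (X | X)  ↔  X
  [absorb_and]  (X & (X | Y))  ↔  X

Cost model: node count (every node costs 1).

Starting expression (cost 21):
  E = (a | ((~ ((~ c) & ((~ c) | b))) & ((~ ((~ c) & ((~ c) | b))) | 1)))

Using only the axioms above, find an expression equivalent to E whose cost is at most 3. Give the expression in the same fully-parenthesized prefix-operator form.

(a | c)   [cost 3]

1. [absorb_and →] ((~ ((~ c) & ((~ c) | b))) & ((~ ((~ c) & ((~ c) | b))) | 1))  →  (~ ((~ c) & ((~ c) | b)));  E = (a | (~ ((~ c) & ((~ c) | b))))
2. [absorb_and →] ((~ c) & ((~ c) | b))  →  (~ c);  E = (a | (~ (~ c)))
3. [not_not →] (~ (~ c))  →  c;  cost 3 ≤ 3, done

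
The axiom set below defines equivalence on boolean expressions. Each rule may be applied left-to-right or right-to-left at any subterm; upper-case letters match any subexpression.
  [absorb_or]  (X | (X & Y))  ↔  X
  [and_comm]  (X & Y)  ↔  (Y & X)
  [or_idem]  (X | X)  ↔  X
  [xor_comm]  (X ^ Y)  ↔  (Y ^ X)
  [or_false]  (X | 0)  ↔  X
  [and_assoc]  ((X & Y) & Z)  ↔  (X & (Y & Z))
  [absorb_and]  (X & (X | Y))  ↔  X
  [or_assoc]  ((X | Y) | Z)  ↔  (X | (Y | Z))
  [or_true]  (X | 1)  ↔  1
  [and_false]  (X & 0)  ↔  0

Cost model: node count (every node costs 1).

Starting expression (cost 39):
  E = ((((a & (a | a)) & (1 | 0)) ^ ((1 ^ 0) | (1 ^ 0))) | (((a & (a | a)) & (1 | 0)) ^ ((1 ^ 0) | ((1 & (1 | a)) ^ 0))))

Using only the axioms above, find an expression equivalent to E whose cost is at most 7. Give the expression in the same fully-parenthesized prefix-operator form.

1. [absorb_and →] (1 & (1 | a))  →  1;  E = ((((a & (a | a)) & (1 | 0)) ^ ((1 ^ 0) | (1 ^ 0))) | (((a & (a | a)) & (1 | 0)) ^ ((1 ^ 0) | (1 ^ 0))))
2. [or_idem →] ((((a & (a | a)) & (1 | 0)) ^ ((1 ^ 0) | (1 ^ 0))) | (((a & (a | a)) & (1 | 0)) ^ ((1 ^ 0) | (1 ^ 0))))  →  (((a & (a | a)) & (1 | 0)) ^ ((1 ^ 0) | (1 ^ 0)))
3. [or_false →] (1 | 0)  →  1;  E = (((a & (a | a)) & 1) ^ ((1 ^ 0) | (1 ^ 0)))
4. [or_idem →] ((1 ^ 0) | (1 ^ 0))  →  (1 ^ 0);  E = (((a & (a | a)) & 1) ^ (1 ^ 0))
5. [absorb_and →] (a & (a | a))  →  a;  cost 7 ≤ 7, done

((a & 1) ^ (1 ^ 0))   [cost 7]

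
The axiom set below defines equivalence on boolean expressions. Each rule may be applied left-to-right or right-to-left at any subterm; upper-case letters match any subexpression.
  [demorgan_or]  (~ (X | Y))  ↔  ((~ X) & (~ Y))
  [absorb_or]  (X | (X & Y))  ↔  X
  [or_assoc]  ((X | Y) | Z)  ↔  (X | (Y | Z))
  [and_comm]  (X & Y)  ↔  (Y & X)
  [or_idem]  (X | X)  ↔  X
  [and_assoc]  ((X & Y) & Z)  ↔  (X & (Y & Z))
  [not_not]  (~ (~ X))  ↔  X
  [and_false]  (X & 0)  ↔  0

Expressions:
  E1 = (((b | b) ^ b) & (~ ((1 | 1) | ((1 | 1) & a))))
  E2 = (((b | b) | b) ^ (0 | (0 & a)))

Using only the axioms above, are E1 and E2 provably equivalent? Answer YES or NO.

NO

All listed rules preserve value, hence provable equivalence implies equal values everywhere; look for a separating assignment.
a=0, b=1 gives E1 ↦ 0, E2 ↦ 1; values differ ⇒ not provably equivalent.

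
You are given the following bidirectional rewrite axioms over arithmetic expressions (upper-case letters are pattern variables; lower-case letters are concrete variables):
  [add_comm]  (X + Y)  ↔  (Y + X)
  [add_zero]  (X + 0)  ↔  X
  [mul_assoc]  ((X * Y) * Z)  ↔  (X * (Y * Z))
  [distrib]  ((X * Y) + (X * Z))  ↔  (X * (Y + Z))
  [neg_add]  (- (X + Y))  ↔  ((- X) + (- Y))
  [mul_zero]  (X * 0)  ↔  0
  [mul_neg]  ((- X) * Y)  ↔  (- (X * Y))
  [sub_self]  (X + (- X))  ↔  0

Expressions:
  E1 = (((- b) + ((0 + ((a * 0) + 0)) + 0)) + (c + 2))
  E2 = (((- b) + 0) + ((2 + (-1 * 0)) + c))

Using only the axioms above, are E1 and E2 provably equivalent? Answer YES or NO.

YES

1. [add_zero →] ((0 + ((a * 0) + 0)) + 0)  →  (0 + ((a * 0) + 0));  E1 = (((- b) + (0 + ((a * 0) + 0))) + (c + 2))
2. [add_zero →] ((a * 0) + 0)  →  (a * 0);  E1 = (((- b) + (0 + (a * 0))) + (c + 2))
3. [add_comm →] (0 + (a * 0))  →  ((a * 0) + 0);  E1 = (((- b) + ((a * 0) + 0)) + (c + 2))
4. [add_zero →] ((a * 0) + 0)  →  (a * 0);  E1 = (((- b) + (a * 0)) + (c + 2))
5. [mul_zero →] (a * 0)  →  0;  E1 = (((- b) + 0) + (c + 2))
6. [add_zero →] ((- b) + 0)  →  (- b);  E1 = ((- b) + (c + 2))
7. [add_comm →] (c + 2)  →  (2 + c);  E1 = ((- b) + (2 + c))
8. [add_zero ←] 2  →  (2 + 0);  E1 = ((- b) + ((2 + 0) + c))
9. [add_zero ←] (- b)  →  ((- b) + 0);  E1 = (((- b) + 0) + ((2 + 0) + c))
10. [mul_zero ←] 0  →  (-1 * 0);  this is E2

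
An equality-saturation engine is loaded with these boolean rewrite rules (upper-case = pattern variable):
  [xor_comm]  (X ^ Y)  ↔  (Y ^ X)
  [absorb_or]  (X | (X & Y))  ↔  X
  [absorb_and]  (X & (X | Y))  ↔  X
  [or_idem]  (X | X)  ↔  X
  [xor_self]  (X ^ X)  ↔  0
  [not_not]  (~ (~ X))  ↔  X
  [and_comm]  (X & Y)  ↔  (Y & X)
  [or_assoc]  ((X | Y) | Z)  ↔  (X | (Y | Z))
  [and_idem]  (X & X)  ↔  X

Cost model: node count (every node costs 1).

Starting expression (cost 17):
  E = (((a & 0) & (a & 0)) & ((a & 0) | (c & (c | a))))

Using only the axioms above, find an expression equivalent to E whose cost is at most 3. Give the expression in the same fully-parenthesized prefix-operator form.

(a & 0)   [cost 3]

step 1: and_idem (→) rewrites ((a & 0) & (a & 0)) into (a & 0), now ((a & 0) & ((a & 0) | (c & (c | a))))
step 2: absorb_and (→) rewrites (c & (c | a)) into c, now ((a & 0) & ((a & 0) | c))
step 3: absorb_and (→) rewrites ((a & 0) & ((a & 0) | c)) into (a & 0), reaching cost 3 (bound 3)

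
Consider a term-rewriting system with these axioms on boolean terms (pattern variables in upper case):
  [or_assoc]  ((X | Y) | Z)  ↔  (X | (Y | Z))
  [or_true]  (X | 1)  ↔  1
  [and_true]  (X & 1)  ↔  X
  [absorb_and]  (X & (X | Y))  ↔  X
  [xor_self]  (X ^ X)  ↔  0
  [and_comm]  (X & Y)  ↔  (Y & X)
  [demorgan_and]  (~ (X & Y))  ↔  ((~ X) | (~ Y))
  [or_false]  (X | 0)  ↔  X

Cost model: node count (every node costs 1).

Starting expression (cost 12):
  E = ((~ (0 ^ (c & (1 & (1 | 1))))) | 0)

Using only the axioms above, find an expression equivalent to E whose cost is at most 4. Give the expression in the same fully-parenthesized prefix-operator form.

(~ (0 ^ c))   [cost 4]

step 1: absorb_and (→) rewrites (1 & (1 | 1)) into 1, now ((~ (0 ^ (c & 1))) | 0)
step 2: and_true (→) rewrites (c & 1) into c, now ((~ (0 ^ c)) | 0)
step 3: or_false (→) rewrites ((~ (0 ^ c)) | 0) into (~ (0 ^ c)), reaching cost 4 (bound 4)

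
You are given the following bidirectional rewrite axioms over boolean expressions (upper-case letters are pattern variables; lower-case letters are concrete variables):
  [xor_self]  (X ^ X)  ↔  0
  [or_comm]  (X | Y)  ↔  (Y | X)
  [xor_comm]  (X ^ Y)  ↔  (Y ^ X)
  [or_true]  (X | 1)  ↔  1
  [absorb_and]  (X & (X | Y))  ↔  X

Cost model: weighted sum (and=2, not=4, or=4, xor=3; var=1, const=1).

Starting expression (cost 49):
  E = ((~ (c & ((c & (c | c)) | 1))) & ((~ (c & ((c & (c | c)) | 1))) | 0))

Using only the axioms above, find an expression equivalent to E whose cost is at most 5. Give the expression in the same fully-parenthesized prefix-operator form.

1. [absorb_and →] ((~ (c & ((c & (c | c)) | 1))) & ((~ (c & ((c & (c | c)) | 1))) | 0))  →  (~ (c & ((c & (c | c)) | 1)))
2. [absorb_and →] (c & (c | c))  →  c;  E = (~ (c & (c | 1)))
3. [absorb_and →] (c & (c | 1))  →  c;  cost 5 ≤ 5, done

(~ c)   [cost 5]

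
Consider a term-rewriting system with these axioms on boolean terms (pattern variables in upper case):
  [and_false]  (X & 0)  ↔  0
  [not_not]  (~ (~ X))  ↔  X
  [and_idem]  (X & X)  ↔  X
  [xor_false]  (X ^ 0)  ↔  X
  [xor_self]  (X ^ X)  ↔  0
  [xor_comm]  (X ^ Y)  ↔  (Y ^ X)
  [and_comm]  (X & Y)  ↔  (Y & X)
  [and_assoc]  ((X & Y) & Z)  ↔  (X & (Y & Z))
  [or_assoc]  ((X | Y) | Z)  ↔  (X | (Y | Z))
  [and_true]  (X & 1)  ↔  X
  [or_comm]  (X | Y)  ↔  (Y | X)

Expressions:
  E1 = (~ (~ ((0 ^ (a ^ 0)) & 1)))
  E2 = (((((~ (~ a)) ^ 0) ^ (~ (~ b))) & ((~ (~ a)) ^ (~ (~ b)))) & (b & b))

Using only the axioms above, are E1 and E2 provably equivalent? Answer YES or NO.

NO

All listed rules preserve value, hence provable equivalence implies equal values everywhere; look for a separating assignment.
a=0, b=1 gives E1 ↦ 0, E2 ↦ 1; values differ ⇒ not provably equivalent.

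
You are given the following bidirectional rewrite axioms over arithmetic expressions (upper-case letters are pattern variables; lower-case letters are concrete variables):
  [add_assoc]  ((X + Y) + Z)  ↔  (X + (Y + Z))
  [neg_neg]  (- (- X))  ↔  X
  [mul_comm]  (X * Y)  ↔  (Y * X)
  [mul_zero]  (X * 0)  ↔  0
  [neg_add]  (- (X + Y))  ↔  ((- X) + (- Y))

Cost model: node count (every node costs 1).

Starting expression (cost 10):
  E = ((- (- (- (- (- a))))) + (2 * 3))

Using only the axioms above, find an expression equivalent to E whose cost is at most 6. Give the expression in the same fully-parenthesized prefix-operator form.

((- a) + (2 * 3))   [cost 6]

step 1: neg_neg (→) rewrites (- (- (- (- a)))) into (- (- a)), now ((- (- (- a))) + (2 * 3))
step 2: neg_neg (→) rewrites (- (- (- a))) into (- a), reaching cost 6 (bound 6)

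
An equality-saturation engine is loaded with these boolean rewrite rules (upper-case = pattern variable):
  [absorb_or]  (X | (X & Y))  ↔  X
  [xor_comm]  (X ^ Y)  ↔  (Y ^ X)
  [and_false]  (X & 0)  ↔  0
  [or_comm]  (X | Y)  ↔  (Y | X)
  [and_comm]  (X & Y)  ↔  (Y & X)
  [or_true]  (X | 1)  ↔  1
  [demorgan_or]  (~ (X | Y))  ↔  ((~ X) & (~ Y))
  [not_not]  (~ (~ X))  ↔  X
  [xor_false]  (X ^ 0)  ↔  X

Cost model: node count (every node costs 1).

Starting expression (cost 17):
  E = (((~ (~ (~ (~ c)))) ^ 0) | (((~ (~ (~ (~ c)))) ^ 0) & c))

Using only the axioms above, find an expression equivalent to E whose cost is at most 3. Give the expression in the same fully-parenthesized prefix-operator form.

1. [absorb_or →] (((~ (~ (~ (~ c)))) ^ 0) | (((~ (~ (~ (~ c)))) ^ 0) & c))  →  ((~ (~ (~ (~ c)))) ^ 0)
2. [xor_false →] ((~ (~ (~ (~ c)))) ^ 0)  →  (~ (~ (~ (~ c))))
3. [not_not →] (~ (~ (~ c)))  →  (~ c);  cost 3 ≤ 3, done

(~ (~ c))   [cost 3]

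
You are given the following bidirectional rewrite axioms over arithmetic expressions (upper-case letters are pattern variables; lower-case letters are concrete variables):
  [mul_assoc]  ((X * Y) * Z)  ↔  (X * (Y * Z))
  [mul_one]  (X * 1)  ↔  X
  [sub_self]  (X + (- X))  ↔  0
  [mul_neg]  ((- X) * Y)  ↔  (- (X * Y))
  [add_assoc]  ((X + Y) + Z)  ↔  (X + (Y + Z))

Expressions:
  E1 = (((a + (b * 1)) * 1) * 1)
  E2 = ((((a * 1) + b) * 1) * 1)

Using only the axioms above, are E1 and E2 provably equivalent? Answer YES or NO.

(1) ((a + (b * 1)) * 1)  =[mul_one →]=  (a + (b * 1))    ⊢ ((a + (b * 1)) * 1)
(2) (b * 1)  =[mul_one →]=  b    ⊢ ((a + b) * 1)
(3) ((a + b) * 1)  =[mul_one →]=  (a + b)
(4) a  =[mul_one ←]=  (a * 1)    ⊢ ((a * 1) + b)
(5) ((a * 1) + b)  =[mul_one ←]=  (((a * 1) + b) * 1)
(6) ((a * 1) + b)  =[mul_one ←]=  (((a * 1) + b) * 1)    ⊢ E2

YES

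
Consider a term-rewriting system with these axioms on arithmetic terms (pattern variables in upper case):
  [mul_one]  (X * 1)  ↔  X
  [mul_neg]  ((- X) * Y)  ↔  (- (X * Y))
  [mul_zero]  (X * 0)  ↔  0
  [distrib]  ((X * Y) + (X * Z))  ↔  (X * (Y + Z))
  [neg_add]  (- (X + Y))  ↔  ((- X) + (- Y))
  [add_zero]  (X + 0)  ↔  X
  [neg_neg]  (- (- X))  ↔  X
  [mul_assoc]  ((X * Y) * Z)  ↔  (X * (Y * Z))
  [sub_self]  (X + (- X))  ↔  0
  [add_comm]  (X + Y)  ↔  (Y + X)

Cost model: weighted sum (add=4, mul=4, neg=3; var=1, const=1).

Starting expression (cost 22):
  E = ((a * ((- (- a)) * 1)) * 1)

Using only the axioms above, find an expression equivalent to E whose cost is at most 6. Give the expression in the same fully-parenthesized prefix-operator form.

(1) (- (- a))  =[neg_neg →]=  a    ⊢ ((a * (a * 1)) * 1)
(2) (a * 1)  =[mul_one →]=  a    ⊢ ((a * a) * 1)
(3) ((a * a) * 1)  =[mul_one →]=  (a * a)    ⊢ cost 6, within 6

(a * a)   [cost 6]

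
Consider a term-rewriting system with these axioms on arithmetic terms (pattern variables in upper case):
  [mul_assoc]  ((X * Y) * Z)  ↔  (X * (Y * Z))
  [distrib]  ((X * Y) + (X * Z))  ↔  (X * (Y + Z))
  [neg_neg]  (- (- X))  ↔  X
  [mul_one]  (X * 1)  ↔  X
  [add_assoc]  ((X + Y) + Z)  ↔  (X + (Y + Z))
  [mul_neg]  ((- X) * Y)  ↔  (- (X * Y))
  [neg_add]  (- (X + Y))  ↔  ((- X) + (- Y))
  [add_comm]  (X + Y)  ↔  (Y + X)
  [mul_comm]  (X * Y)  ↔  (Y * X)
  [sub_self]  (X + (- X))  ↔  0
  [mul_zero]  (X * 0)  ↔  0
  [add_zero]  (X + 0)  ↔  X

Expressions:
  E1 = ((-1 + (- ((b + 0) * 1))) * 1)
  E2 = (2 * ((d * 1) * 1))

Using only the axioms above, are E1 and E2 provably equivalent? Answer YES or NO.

NO

The axioms are sound identities: if E1 ↔* E2 then E1 and E2 evaluate identically under any assignment.
Under b=0, d=0: E1 evaluates to -1, E2 to 0. Distinct ⇒ no rewrite sequence connects them.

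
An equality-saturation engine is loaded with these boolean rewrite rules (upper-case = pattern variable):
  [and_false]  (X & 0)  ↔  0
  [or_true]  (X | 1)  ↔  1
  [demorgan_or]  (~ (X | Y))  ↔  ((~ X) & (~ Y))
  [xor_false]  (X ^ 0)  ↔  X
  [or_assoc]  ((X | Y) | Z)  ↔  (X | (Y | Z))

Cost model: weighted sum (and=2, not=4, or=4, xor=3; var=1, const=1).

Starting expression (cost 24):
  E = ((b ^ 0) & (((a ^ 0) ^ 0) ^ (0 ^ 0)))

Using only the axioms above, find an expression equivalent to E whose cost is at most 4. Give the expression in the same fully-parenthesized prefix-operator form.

(b & a)   [cost 4]

1. [xor_false →] ((a ^ 0) ^ 0)  →  (a ^ 0);  E = ((b ^ 0) & ((a ^ 0) ^ (0 ^ 0)))
2. [xor_false →] (0 ^ 0)  →  0;  E = ((b ^ 0) & ((a ^ 0) ^ 0))
3. [xor_false →] (a ^ 0)  →  a;  E = ((b ^ 0) & (a ^ 0))
4. [xor_false →] (b ^ 0)  →  b;  E = (b & (a ^ 0))
5. [xor_false →] (a ^ 0)  →  a;  cost 4 ≤ 4, done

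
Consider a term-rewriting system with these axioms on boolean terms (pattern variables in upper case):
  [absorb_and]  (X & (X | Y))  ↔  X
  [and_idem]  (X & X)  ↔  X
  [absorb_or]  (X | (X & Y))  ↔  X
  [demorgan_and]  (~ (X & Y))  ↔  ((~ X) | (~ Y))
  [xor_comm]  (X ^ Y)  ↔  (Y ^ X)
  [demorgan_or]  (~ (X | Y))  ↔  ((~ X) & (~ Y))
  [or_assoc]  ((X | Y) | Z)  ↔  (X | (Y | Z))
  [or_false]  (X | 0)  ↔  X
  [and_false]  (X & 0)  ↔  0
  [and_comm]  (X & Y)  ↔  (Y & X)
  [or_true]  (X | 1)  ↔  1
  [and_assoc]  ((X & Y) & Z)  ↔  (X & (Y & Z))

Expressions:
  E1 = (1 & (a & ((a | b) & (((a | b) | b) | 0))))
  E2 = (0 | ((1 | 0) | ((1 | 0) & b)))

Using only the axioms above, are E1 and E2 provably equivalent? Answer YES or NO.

The axioms are sound identities: if E1 ↔* E2 then E1 and E2 evaluate identically under any assignment.
Under a=0, b=0: E1 evaluates to 0, E2 to 1. Distinct ⇒ no rewrite sequence connects them.

NO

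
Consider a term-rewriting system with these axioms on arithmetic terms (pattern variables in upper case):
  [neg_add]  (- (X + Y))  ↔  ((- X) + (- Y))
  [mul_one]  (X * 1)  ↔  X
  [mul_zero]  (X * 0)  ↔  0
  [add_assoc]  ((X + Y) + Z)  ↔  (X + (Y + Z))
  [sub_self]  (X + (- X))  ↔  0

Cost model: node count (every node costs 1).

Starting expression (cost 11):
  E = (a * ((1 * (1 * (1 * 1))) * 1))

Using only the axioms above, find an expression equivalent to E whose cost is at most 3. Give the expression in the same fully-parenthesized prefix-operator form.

(a * 1)   [cost 3]

(1) (1 * 1)  =[mul_one →]=  1    ⊢ (a * ((1 * (1 * 1)) * 1))
(2) (1 * 1)  =[mul_one →]=  1    ⊢ (a * ((1 * 1) * 1))
(3) (1 * 1)  =[mul_one →]=  1    ⊢ (a * (1 * 1))
(4) (1 * 1)  =[mul_one →]=  1    ⊢ cost 3, within 3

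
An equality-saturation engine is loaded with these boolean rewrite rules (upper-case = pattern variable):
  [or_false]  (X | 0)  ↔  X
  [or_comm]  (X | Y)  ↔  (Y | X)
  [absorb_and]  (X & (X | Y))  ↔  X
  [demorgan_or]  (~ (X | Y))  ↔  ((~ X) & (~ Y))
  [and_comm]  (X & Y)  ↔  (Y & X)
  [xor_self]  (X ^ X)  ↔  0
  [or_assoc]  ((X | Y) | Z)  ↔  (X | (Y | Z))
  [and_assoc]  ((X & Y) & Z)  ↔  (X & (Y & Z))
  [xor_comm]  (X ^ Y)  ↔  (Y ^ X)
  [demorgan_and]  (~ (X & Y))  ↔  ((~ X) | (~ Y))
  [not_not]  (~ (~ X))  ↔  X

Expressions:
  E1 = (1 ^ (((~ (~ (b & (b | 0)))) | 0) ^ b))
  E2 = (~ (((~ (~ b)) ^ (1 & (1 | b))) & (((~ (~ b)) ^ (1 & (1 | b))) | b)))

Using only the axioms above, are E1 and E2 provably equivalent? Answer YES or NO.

Every axiom is a valid identity, so a rewrite proof would force E1 and E2 to agree under every assignment.
At b=0: E1 = 1 but E2 = 0; they differ, so no derivation exists.

NO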